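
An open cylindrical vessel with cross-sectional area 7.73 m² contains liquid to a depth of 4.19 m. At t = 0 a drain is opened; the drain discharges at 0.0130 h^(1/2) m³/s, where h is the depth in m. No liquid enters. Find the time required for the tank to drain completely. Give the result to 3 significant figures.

Mass balance (ρ constant): A dh/dt = −0.0130 √h.
This is separable: 2 d(√h)/dt = −0.0130/A, so √h = √h₀ − (0.0130/(2A)) t.
Tank is empty when √h = 0: t_empty = 2A√h₀/0.0130.
t_empty = 2·7.73·√4.19/0.0130 = 15.460·2.0469/0.0130 = 2434.3 s.

2430 s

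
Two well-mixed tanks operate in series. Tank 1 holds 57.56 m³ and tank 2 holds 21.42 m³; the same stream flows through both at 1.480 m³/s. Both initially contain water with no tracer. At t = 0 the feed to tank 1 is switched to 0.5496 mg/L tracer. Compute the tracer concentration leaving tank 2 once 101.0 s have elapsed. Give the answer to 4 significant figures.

0.4847 mg/L

Each tank obeys Vᵢ dCᵢ/dt = Q(Cᵢ₋₁ − Cᵢ), so τᵢ = Vᵢ/Q.
τ₁ = 57.56/1.480 = 38.8919 s; τ₂ = 21.42/1.480 = 14.4730 s.
Solving the cascade with C₁(0)=C₂(0)=0 gives C₂(t) = C_in[1 − (τ₁ e^(−t/τ₁) − τ₂ e^(−t/τ₂))/(τ₁ − τ₂)].
At t = 101.0: e^(−t/τ₁) = 0.0745010, e^(−t/τ₂) = 0.000931677.
C₂ = 0.5496·[1 − (38.8919·0.0745010 − 14.4730·0.000931677)/(24.4189)] = 0.5496·0.881895 = 0.484689 mg/L.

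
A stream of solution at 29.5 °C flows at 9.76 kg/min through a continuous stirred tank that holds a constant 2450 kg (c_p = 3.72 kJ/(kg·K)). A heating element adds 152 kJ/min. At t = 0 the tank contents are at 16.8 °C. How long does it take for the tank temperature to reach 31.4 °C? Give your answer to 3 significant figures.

M c_p dT/dt = ṁ c_p (T_in − T) + Q̇.
τ = M/ṁ = 251.02 min; T_ss = T_in + Q̇/(ṁ c_p) = 33.686 °C.
T(t) = T_ss + (T₀ − T_ss) e^(−t/τ). Set T = 31.4:
e^(−t/τ) = (31.4 − 33.686)/(16.8 − 33.686) = 0.13540
t = −251.02 · ln(0.13540) = 501.92 min.

502 min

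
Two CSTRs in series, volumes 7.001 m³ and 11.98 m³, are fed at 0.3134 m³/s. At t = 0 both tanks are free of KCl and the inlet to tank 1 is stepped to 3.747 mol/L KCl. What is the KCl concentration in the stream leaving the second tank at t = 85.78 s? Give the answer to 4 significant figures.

Each tank obeys Vᵢ dCᵢ/dt = Q(Cᵢ₋₁ − Cᵢ), so τᵢ = Vᵢ/Q.
τ₁ = 7.001/0.3134 = 22.3389 s; τ₂ = 11.98/0.3134 = 38.2259 s.
Tank 1: C₁ = C_in(1 − e^(−t/τ₁)). Tank 2 (τ₁ ≠ τ₂): C₂ = C_in[1 − (τ₁ e^(−t/τ₁) − τ₂ e^(−t/τ₂))/(τ₁ − τ₂)].
At t = 85.78: e^(−t/τ₁) = 0.0214948, e^(−t/τ₂) = 0.106031.
C₂ = 3.747·[1 − (22.3389·0.0214948 − 38.2259·0.106031)/(-15.8870)] = 3.747·0.775103 = 2.90431 mol/L.

2.904 mol/L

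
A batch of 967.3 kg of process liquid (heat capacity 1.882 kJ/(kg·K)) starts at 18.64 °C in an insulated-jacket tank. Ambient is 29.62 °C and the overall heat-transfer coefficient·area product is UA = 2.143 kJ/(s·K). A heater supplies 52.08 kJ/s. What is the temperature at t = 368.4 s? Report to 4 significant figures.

Unsteady energy balance on the tank contents: M c_p dT/dt = −UA(T − T_amb) + Q̇.
dT/dt = (T_ss − T)/τ with T_ss = T_amb + Q̇/UA = 29.62 + 52.08/2.143 = 53.9224 °C, τ = M c_p/UA = 967.3·1.882/2.143 = 849.491 s.
Solution: T(t) = T_ss + (T₀ − T_ss) e^(−t/τ).
T(368.4) = 53.9224 + (-35.2824)·0.648125 = 31.0550 °C.

31.05 °C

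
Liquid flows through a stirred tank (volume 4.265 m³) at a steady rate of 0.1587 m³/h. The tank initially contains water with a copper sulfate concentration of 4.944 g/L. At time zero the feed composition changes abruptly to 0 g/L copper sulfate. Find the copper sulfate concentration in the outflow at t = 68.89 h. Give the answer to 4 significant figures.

0.3809 g/L

Transient balance on the dissolved component: V dC/dt = Q(C_in − C).
So dC/dt = (C_in − C)/τ with τ = V/Q = 4.265/0.1587 = 26.8746 h.
C approaches C_in exponentially: C(t) = C_in + (C₀ − C_in) e^(−t/τ).
C(68.89) = 0 + (4.944 − 0)·e^(−68.89/26.8746) = 0 + (4.94400)·0.0770434 = 0.380903 g/L.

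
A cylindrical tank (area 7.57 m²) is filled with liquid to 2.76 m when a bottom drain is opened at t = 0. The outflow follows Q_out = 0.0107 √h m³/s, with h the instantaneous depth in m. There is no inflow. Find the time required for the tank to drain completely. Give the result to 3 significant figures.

Mass balance (ρ constant): A dh/dt = −0.0107 √h.
∫ h^(−1/2) dh = −(0.0107/A) ∫ dt, giving 2√h = 2√h₀ − (0.0107/A) t.
Tank is empty when √h = 0: t_empty = 2A√h₀/0.0107.
t_empty = 2·7.57·√2.76/0.0107 = 15.140·1.6613/0.0107 = 2350.7 s.

2350 s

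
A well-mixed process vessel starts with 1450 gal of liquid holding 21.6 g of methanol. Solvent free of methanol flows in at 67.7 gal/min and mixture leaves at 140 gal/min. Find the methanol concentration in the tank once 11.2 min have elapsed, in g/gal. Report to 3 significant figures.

Total volume: dV/dt = Q_in − Q_out = -72.300 gal/min, so V(t) = 1450 − 72.300 t and V(11.2) = 640.24 gal.
Species balance (pure solvent in): dm/dt = −Q_out · m/V(t).
Separate: dm/m = −Q_out dt/V(t) ⇒ ln(m/m₀) = −(Q_out/(Q_in−Q_out)) ln(V/V₀).
m = m₀ (V₀/V)^(Q_out/(Q_in−Q_out)) = 21.6 × (1450/640.24)^(-1.9364) = 4.4360 g.
C = m/V = 4.4360/640.24 = 0.0069286 g/gal.

0.00693 g/gal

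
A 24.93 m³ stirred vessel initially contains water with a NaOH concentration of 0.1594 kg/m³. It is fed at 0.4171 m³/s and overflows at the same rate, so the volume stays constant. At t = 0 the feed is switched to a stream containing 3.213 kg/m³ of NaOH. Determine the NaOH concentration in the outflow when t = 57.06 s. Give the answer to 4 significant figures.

2.038 kg/m³

Unsteady species balance (constant V, well mixed): V dC/dt = Q(C_in − C).
So dC/dt = (C_in − C)/τ with τ = V/Q = 24.93/0.4171 = 59.7698 s.
This is linear first-order; C(t) = C_in + (C₀ − C_in) e^(−t/τ).
C(57.06) = 3.213 + (0.1594 − 3.213)·e^(−57.06/59.7698) = 3.213 + (-3.05360)·0.384942 = 2.03754 kg/m³.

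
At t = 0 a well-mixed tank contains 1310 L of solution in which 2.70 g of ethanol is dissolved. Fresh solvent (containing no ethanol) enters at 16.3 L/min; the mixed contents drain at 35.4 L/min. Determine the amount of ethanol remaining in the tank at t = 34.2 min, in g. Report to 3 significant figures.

0.751 g

Total volume: dV/dt = Q_in − Q_out = -19.100 L/min, so V(t) = 1310 − 19.100 t and V(34.2) = 656.78 L.
Solute balance: dm/dt = 0 − Q_out C = −Q_out m/V(t).
Separate: dm/m = −Q_out dt/V(t) ⇒ ln(m/m₀) = −(Q_out/(Q_in−Q_out)) ln(V/V₀).
m = m₀ (V₀/V)^(Q_out/(Q_in−Q_out)) = 2.70 × (1310/656.78)^(-1.8534) = 0.75096 g.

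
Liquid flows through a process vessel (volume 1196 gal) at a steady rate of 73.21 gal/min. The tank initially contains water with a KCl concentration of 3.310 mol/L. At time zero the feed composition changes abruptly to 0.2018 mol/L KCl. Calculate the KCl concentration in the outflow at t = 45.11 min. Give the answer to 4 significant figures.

Unsteady species balance (constant V, well mixed): V dC/dt = Q(C_in − C).
Time constant τ = V/Q = 1196/73.21 = 16.3366 min.
C approaches C_in exponentially: C(t) = C_in + (C₀ − C_in) e^(−t/τ).
C(45.11) = 0.2018 + (3.310 − 0.2018)·e^(−45.11/16.3366) = 0.2018 + (3.10820)·0.0632102 = 0.398270 mol/L.

0.3983 mol/L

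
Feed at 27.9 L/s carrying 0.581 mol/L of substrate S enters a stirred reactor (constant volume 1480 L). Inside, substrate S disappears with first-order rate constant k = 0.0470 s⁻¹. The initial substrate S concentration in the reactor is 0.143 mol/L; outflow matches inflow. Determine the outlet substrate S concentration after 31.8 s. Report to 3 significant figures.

Species balance: V dC/dt = Q C_in − Q C − k V C.
dC/dt = (Q/V) C_in − (Q/V + k) C; effective rate a = Q/V + k = 0.018851 + 0.0470 = 0.065851 s⁻¹.
C_ss = Q C_in/(Q + kV) = 0.16632 mol/L; C(t) = C_ss + (C₀ − C_ss) e^(−a t).
C(31.8) = 0.16632 + (-0.023324)·e^(−0.065851·31.8) = 0.16632 + (-0.023324)·0.12318 = 0.16345 mol/L.

0.163 mol/L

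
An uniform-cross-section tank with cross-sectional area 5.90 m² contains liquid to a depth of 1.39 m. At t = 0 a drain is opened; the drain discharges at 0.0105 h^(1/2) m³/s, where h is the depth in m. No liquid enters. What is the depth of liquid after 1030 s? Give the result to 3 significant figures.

0.0689 m

A dh/dt = −Q_out = −0.0105 √h.
Separate and integrate: 2(√h − √h₀) = −(0.0105/A) t.
√h = √1.39 − 0.0105·1030/(2·5.90) = 1.1790 − 0.91653 = 0.26246.
h = 0.26246² = 0.068884 m.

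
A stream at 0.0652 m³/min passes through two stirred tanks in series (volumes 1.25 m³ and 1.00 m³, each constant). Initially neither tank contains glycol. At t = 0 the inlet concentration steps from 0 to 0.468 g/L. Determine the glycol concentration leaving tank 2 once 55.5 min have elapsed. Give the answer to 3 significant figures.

Species balance on tank i: dCᵢ/dt = (Cᵢ₋₁ − Cᵢ)/τᵢ with τᵢ = Vᵢ/Q.
τ₁ = 1.25/0.0652 = 19.172 min; τ₂ = 1.00/0.0652 = 15.337 min.
Tank 1: C₁ = C_in(1 − e^(−t/τ₁)). Tank 2 (τ₁ ≠ τ₂): C₂ = C_in[1 − (τ₁ e^(−t/τ₁) − τ₂ e^(−t/τ₂))/(τ₁ − τ₂)].
At t = 55.5: e^(−t/τ₁) = 0.055306, e^(−t/τ₂) = 0.026820.
C₂ = 0.468·[1 − (19.172·0.055306 − 15.337·0.026820)/(3.8344)] = 0.468·0.83075 = 0.38879 g/L.

0.389 g/L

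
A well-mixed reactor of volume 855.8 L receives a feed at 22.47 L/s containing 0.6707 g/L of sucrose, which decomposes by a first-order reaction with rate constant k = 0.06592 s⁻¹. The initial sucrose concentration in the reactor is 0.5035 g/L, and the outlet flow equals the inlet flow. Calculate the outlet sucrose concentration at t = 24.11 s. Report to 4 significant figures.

V dC/dt = Q(C_in − C) − k V C.
This is linear with rate a = Q/V + k = 0.0921761 s⁻¹.
C_ss = Q C_in/(Q + kV) = 0.191047 g/L; C(t) = C_ss + (C₀ − C_ss) e^(−a t).
C(24.11) = 0.191047 + (0.312453)·e^(−0.0921761·24.11) = 0.191047 + (0.312453)·0.108352 = 0.224902 g/L.

0.2249 g/L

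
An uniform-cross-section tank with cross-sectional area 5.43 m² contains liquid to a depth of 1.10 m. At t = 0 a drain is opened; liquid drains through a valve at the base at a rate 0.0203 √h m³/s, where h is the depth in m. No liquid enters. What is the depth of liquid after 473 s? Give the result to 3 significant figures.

Mass balance (ρ constant): A dh/dt = −0.0203 √h.
∫ h^(−1/2) dh = −(0.0203/A) ∫ dt, giving 2√h = 2√h₀ − (0.0203/A) t.
√h = √1.10 − 0.0203·473/(2·5.43) = 1.0488 − 0.88415 = 0.16466.
h = 0.16466² = 0.027112 m.

0.0271 m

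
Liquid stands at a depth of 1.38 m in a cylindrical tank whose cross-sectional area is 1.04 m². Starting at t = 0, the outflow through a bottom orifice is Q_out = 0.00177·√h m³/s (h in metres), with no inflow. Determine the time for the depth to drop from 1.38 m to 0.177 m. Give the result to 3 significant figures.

886 s

With no inflow, A dh/dt = −0.00177 √h.
This is separable: 2 d(√h)/dt = −0.00177/A, so √h = √h₀ − (0.00177/(2A)) t.
t = 2A(√h₀ − √h)/0.00177 = 2·1.04·(√1.38 − √0.177)/0.00177
  = 2.0800 × (1.1747 − 0.42071) / 0.00177 = 886.08 s.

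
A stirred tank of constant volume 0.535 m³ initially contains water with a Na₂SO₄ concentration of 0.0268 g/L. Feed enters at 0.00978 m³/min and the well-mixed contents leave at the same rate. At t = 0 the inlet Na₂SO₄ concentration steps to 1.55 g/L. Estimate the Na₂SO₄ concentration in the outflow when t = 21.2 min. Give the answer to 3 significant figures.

0.516 g/L

Unsteady species balance (constant V, well mixed): V dC/dt = Q(C_in − C).
So dC/dt = (C_in − C)/τ with τ = V/Q = 0.535/0.00978 = 54.703 min.
Solution: C(t) = C_in + (C₀ − C_in) e^(−t/τ).
C(21.2) = 1.55 + (0.0268 − 1.55)·e^(−21.2/54.703) = 1.55 + (-1.5232)·0.67872 = 0.51617 g/L.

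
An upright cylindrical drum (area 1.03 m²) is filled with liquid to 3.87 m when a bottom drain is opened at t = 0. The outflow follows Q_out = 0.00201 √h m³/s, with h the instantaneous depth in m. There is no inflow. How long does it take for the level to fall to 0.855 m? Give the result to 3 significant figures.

1070 s

A dh/dt = −Q_out = −0.00201 √h.
This is separable: 2 d(√h)/dt = −0.00201/A, so √h = √h₀ − (0.00201/(2A)) t.
t = 2A(√h₀ − √h)/0.00201 = 2·1.03·(√3.87 − √0.855)/0.00201
  = 2.0600 × (1.9672 − 0.92466) / 0.00201 = 1068.5 s.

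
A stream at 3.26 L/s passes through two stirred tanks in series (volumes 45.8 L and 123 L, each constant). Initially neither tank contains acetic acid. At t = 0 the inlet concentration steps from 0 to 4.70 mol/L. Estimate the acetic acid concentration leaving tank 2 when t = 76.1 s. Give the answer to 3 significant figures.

Species balance on tank i: dCᵢ/dt = (Cᵢ₋₁ − Cᵢ)/τᵢ with τᵢ = Vᵢ/Q.
τ₁ = 45.8/3.26 = 14.049 s; τ₂ = 123/3.26 = 37.730 s.
Solving the cascade with C₁(0)=C₂(0)=0 gives C₂(t) = C_in[1 − (τ₁ e^(−t/τ₁) − τ₂ e^(−t/τ₂))/(τ₁ − τ₂)].
At t = 76.1: e^(−t/τ₁) = 0.0044417, e^(−t/τ₂) = 0.13306.
C₂ = 4.70·[1 − (14.049·0.0044417 − 37.730·0.13306)/(-23.681)] = 4.70·0.79064 = 3.7160 mol/L.

3.72 mol/L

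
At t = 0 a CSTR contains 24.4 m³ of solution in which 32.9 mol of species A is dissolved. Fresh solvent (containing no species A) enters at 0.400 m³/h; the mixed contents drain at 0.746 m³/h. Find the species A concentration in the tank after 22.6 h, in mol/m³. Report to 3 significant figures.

Total volume: dV/dt = Q_in − Q_out = -0.34600 m³/h, so V(t) = 24.4 − 0.34600 t and V(22.6) = 16.580 m³.
Solute balance: dm/dt = 0 − Q_out C = −Q_out m/V(t).
Separate: dm/m = −Q_out dt/V(t) ⇒ ln(m/m₀) = −(Q_out/(Q_in−Q_out)) ln(V/V₀).
m = m₀ (V₀/V)^(Q_out/(Q_in−Q_out)) = 32.9 × (24.4/16.580)^(-2.1561) = 14.303 mol.
C = m/V = 14.303/16.580 = 0.86263 mol/m³.

0.863 mol/m³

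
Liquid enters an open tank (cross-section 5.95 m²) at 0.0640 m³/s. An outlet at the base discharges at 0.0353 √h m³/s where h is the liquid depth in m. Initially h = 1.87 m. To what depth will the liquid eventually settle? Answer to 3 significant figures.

3.29 m

Level balance: A dh/dt = 0.0640 − 0.0353 √h. Setting dh/dt = 0:
Q_in = 0.0353 √h_ss ⇒ √h_ss = 0.0640/0.0353 = 1.8130.
h_ss = 1.8130² = 3.2871 m. (Since h₀ = 1.87 m < h_ss, the level will rise toward this value.)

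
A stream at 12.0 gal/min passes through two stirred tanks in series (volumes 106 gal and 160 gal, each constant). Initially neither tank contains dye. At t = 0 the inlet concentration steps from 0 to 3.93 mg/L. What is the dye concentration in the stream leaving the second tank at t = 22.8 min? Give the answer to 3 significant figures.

Each tank obeys Vᵢ dCᵢ/dt = Q(Cᵢ₋₁ − Cᵢ), so τᵢ = Vᵢ/Q.
τ₁ = 106/12.0 = 8.8333 min; τ₂ = 160/12.0 = 13.333 min.
Solving the cascade with C₁(0)=C₂(0)=0 gives C₂(t) = C_in[1 − (τ₁ e^(−t/τ₁) − τ₂ e^(−t/τ₂))/(τ₁ − τ₂)].
At t = 22.8: e^(−t/τ₁) = 0.075688, e^(−t/τ₂) = 0.18087.
C₂ = 3.93·[1 − (8.8333·0.075688 − 13.333·0.18087)/(-4.5000)] = 3.93·0.61267 = 2.4078 mg/L.

2.41 mg/L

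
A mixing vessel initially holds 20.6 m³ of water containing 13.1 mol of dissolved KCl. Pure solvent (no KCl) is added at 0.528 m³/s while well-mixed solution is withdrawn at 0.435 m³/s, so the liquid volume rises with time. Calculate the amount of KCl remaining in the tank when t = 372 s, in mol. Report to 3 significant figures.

0.130 mol

Total volume: dV/dt = Q_in − Q_out = 0.093000 m³/s, so V(t) = 20.6 + 0.093000 t and V(372) = 55.196 m³.
Species balance (pure solvent in): dm/dt = −Q_out · m/V(t).
dm/m = −Q_out dt/(V₀ + 0.093000 t); integrating gives ln(m/m₀) = −(Q_out/(Q_in−Q_out)) ln(V/V₀).
m = m₀ (V₀/V)^(Q_out/(Q_in−Q_out)) = 13.1 × (20.6/55.196)^(4.6774) = 0.13036 mol.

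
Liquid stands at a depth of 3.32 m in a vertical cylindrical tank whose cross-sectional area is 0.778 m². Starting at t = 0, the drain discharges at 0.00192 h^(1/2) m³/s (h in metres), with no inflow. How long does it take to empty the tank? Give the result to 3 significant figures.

A dh/dt = −Q_out = −0.00192 √h.
This is separable: 2 d(√h)/dt = −0.00192/A, so √h = √h₀ − (0.00192/(2A)) t.
Set h = 0: 2√h₀ = (0.00192/A) t_empty ⇒ t_empty = 2A√h₀/0.00192.
t_empty = 2·0.778·√3.32/0.00192 = 1.5560·1.8221/0.00192 = 1476.6 s.

1480 s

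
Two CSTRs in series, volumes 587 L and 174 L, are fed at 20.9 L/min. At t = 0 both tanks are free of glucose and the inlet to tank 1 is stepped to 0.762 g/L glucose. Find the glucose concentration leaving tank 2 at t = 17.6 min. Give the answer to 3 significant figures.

Each tank obeys Vᵢ dCᵢ/dt = Q(Cᵢ₋₁ − Cᵢ), so τᵢ = Vᵢ/Q.
τ₁ = 587/20.9 = 28.086 min; τ₂ = 174/20.9 = 8.3254 min.
Tank 1: C₁ = C_in(1 − e^(−t/τ₁)). Tank 2 (τ₁ ≠ τ₂): C₂ = C_in[1 − (τ₁ e^(−t/τ₁) − τ₂ e^(−t/τ₂))/(τ₁ − τ₂)].
At t = 17.6: e^(−t/τ₁) = 0.53438, e^(−t/τ₂) = 0.12075.
C₂ = 0.762·[1 − (28.086·0.53438 − 8.3254·0.12075)/(19.761)] = 0.762·0.29135 = 0.22201 g/L.

0.222 g/L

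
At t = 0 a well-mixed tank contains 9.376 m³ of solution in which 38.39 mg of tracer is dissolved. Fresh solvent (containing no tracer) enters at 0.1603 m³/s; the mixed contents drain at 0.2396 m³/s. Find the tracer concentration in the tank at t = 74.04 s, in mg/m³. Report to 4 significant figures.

Total volume: dV/dt = Q_in − Q_out = -0.0793000 m³/s, so V(t) = 9.376 − 0.0793000 t and V(74.04) = 3.50463 m³.
Species balance (pure solvent in): dm/dt = −Q_out · m/V(t).
dm/m = −Q_out dt/(V₀ − 0.0793000 t); integrating gives ln(m/m₀) = −(Q_out/(Q_in−Q_out)) ln(V/V₀).
m = m₀ (V₀/V)^(Q_out/(Q_in−Q_out)) = 38.39 × (9.376/3.50463)^(-3.02144) = 1.96304 mg.
C = m/V = 1.96304/3.50463 = 0.560128 mg/m³.

0.5601 mg/m³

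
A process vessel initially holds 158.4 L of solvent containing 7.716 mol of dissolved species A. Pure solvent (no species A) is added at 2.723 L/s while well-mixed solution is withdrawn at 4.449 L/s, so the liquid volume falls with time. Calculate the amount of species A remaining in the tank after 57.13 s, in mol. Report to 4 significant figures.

Let m(t) be the amount of species A. Volume: V(t) = V₀ + (Q_in − Q_out) t = 158.4 − 1.72600 t; V(57.13) = 59.7936 L.
Species balance (pure solvent in): dm/dt = −Q_out · m/V(t).
Separate: dm/m = −Q_out dt/V(t) ⇒ ln(m/m₀) = −(Q_out/(Q_in−Q_out)) ln(V/V₀).
m = m₀ (V₀/V)^(Q_out/(Q_in−Q_out)) = 7.716 × (158.4/59.7936)^(-2.57764) = 0.626316 mol.

0.6263 mol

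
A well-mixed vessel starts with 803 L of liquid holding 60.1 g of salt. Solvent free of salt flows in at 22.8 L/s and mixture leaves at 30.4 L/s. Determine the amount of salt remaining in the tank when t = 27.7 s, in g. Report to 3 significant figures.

17.8 g

Total volume: dV/dt = Q_in − Q_out = -7.6000 L/s, so V(t) = 803 − 7.6000 t and V(27.7) = 592.48 L.
Species balance (pure solvent in): dm/dt = −Q_out · m/V(t).
dm/m = −Q_out dt/(V₀ − 7.6000 t); integrating gives ln(m/m₀) = −(Q_out/(Q_in−Q_out)) ln(V/V₀).
m = m₀ (V₀/V)^(Q_out/(Q_in−Q_out)) = 60.1 × (803/592.48)^(-4.0000) = 17.812 g.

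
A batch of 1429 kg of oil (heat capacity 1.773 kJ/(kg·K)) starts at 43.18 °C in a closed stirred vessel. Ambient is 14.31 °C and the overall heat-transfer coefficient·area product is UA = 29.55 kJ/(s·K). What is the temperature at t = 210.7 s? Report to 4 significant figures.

Heat balance on the well-mixed liquid: M c_p dT/dt = −UA(T − T_amb).
dT/dt = (T_ss − T)/τ with T_ss = T_amb = 14.3100 °C, τ = M c_p/UA = 1429·1.773/29.55 = 85.7400 s.
Integrating: T(t) = T_ss + (T₀ − T_ss) e^(−t/τ).
T(210.7) = 14.3100 + (28.8700)·0.0856548 = 16.7829 °C.

16.78 °C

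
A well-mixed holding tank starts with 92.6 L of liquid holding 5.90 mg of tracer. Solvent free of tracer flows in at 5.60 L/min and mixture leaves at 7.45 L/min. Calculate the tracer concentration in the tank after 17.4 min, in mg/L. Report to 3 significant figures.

0.0175 mg/L

Total volume: dV/dt = Q_in − Q_out = -1.8500 L/min, so V(t) = 92.6 − 1.8500 t and V(17.4) = 60.410 L.
No tracer enters, so dm/dt = −Q_out · (m/V).
dm/m = −Q_out dt/(V₀ − 1.8500 t); integrating gives ln(m/m₀) = −(Q_out/(Q_in−Q_out)) ln(V/V₀).
m = m₀ (V₀/V)^(Q_out/(Q_in−Q_out)) = 5.90 × (92.6/60.410)^(-4.0270) = 1.0564 mg.
C = m/V = 1.0564/60.410 = 0.017487 mg/L.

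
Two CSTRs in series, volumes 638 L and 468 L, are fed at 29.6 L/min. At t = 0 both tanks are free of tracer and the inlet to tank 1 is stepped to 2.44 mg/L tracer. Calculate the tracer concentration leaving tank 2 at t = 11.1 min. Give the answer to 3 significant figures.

0.297 mg/L

Each tank obeys Vᵢ dCᵢ/dt = Q(Cᵢ₋₁ − Cᵢ), so τᵢ = Vᵢ/Q.
τ₁ = 638/29.6 = 21.554 min; τ₂ = 468/29.6 = 15.811 min.
Solving the cascade with C₁(0)=C₂(0)=0 gives C₂(t) = C_in[1 − (τ₁ e^(−t/τ₁) − τ₂ e^(−t/τ₂))/(τ₁ − τ₂)].
At t = 11.1: e^(−t/τ₁) = 0.59751, e^(−t/τ₂) = 0.49557.
C₂ = 2.44·[1 − (21.554·0.59751 − 15.811·0.49557)/(5.7432)] = 2.44·0.12185 = 0.29731 mg/L.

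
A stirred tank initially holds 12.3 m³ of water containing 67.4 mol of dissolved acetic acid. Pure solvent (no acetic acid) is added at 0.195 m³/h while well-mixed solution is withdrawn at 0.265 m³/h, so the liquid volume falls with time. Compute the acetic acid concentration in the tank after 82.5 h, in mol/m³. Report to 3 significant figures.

0.937 mol/m³

Total volume: dV/dt = Q_in − Q_out = -0.070000 m³/h, so V(t) = 12.3 − 0.070000 t and V(82.5) = 6.5250 m³.
No acetic acid enters, so dm/dt = −Q_out · (m/V).
Separate: dm/m = −Q_out dt/V(t) ⇒ ln(m/m₀) = −(Q_out/(Q_in−Q_out)) ln(V/V₀).
m = m₀ (V₀/V)^(Q_out/(Q_in−Q_out)) = 67.4 × (12.3/6.5250)^(-3.7857) = 6.1145 mol.
C = m/V = 6.1145/6.5250 = 0.93709 mol/m³.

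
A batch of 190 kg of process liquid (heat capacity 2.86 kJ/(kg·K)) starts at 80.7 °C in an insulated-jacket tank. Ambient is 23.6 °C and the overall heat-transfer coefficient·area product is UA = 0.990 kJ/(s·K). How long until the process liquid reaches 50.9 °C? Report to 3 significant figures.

Unsteady energy balance on the tank contents: M c_p dT/dt = −UA(T − T_amb).
τ = M c_p/UA = 548.89 s; T_ss = T_amb = 23.600 °C.
T(t) = T_ss + (T₀ − T_ss)e^(−t/τ); set T = 50.9:
t = −τ ln[(T − T_ss)/(T₀ − T_ss)] = −548.89 · ln(0.47811) = 405.03 s.

405 s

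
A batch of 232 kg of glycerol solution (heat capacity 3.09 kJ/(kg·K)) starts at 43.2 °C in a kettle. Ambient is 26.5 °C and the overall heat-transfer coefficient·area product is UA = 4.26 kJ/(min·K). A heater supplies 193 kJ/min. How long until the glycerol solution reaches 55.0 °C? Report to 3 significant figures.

89.5 min

First-law balance (no shaft work): M c_p dT/dt = −UA(T − T_amb) + Q̇.
τ = M c_p/UA = 168.28 min; T_ss = T_amb + Q̇/UA = 26.5 + 193/4.26 = 71.805 °C.
T(t) = T_ss + (T₀ − T_ss)e^(−t/τ); set T = 55.0:
t = −τ ln[(T − T_ss)/(T₀ − T_ss)] = −168.28 · ln(0.58749) = 89.509 min.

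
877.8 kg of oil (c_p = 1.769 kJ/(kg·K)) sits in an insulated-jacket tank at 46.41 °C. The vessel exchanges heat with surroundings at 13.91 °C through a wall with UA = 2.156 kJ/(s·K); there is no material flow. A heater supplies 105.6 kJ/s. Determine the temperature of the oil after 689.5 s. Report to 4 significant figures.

56.56 °C

Heat balance on the well-mixed liquid: M c_p dT/dt = −UA(T − T_amb) + Q̇.
dT/dt = (T_ss − T)/τ with T_ss = T_amb + Q̇/UA = 13.91 + 105.6/2.156 = 62.8896 °C, τ = M c_p/UA = 877.8·1.769/2.156 = 720.236 s.
This is linear first-order; T(t) = T_ss + (T₀ − T_ss) e^(−t/τ).
T(689.5) = 62.8896 + (-16.4796)·0.383918 = 56.5628 °C.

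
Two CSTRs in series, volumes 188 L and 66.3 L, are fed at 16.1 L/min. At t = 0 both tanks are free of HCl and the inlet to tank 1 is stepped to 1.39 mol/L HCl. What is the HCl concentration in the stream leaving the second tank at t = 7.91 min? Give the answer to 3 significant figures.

Species balance on tank i: dCᵢ/dt = (Cᵢ₋₁ − Cᵢ)/τᵢ with τᵢ = Vᵢ/Q.
τ₁ = 188/16.1 = 11.677 min; τ₂ = 66.3/16.1 = 4.1180 min.
Solving the cascade with C₁(0)=C₂(0)=0 gives C₂(t) = C_in[1 − (τ₁ e^(−t/τ₁) − τ₂ e^(−t/τ₂))/(τ₁ − τ₂)].
At t = 7.91: e^(−t/τ₁) = 0.50794, e^(−t/τ₂) = 0.14649.
C₂ = 1.39·[1 − (11.677·0.50794 − 4.1180·0.14649)/(7.5590)] = 1.39·0.29515 = 0.41026 mol/L.

0.410 mol/L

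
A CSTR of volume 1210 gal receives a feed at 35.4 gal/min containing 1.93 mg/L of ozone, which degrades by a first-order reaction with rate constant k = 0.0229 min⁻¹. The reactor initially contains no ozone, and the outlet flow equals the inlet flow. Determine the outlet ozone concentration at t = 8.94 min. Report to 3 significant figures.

0.403 mg/L

V dC/dt = Q(C_in − C) − k V C.
dC/dt = (Q/V) C_in − (Q/V + k) C; effective rate a = Q/V + k = 0.029256 + 0.0229 = 0.052156 min⁻¹.
C_ss = Q C_in/(Q + kV) = 1.0826 mg/L; C(t) = C_ss + (C₀ − C_ss) e^(−a t).
C(8.94) = 1.0826 + (-1.0826)·e^(−0.052156·8.94) = 1.0826 + (-1.0826)·0.62733 = 0.40345 mg/L.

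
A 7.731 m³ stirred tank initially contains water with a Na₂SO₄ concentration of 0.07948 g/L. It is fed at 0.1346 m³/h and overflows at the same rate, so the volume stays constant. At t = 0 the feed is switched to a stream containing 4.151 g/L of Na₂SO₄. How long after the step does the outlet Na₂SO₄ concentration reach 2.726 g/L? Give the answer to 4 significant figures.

60.30 h

Accumulation = in − out for the solute gives V dC/dt = Q(C_in − C), so τ = V/Q = 57.4368 h.
C(t) = C_in + (C₀ − C_in) e^(−t/τ). Set C = 2.726 and solve for t:
e^(−t/τ) = (C − C_in)/(C₀ − C_in) = (2.726 − 4.151)/(0.07948 − 4.151) = 0.349992
t = −τ ln(…) = 57.4368 × 1.04984 = 60.2998 h.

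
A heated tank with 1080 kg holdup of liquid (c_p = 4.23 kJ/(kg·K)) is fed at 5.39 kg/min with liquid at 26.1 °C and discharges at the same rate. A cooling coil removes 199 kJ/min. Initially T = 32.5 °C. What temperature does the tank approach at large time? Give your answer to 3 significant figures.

Unsteady energy balance on the tank contents: M c_p dT/dt = ṁ c_p (T_in − T) − 199.
At steady state dT/dt = 0 ⇒ T_ss = T_in − Q̇/(ṁ c_p) = 26.1 − 199/(5.39·4.23) = 17.372 °C.

17.4 °C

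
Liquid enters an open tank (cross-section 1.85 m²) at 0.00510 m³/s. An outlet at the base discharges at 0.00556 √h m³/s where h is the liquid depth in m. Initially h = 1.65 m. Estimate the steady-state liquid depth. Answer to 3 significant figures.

0.841 m

Accumulation of liquid (constant cross-section A): A dh/dt = Q_in − 0.00556 √h. At steady state dh/dt = 0:
Q_in = 0.00556 √h_ss ⇒ √h_ss = 0.00510/0.00556 = 0.91727.
h_ss = 0.91727² = 0.84138 m. (Since h₀ = 1.65 m > h_ss, the level will fall toward this value.)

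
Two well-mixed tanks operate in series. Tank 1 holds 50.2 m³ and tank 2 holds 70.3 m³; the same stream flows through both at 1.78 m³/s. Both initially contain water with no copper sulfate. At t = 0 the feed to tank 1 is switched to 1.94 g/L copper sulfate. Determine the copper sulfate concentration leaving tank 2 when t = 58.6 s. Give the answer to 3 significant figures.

Time constants: τᵢ = Vᵢ/Q for each well-mixed tank.
τ₁ = 50.2/1.78 = 28.202 s; τ₂ = 70.3/1.78 = 39.494 s.
Tank 1: C₁ = C_in(1 − e^(−t/τ₁)). Tank 2 (τ₁ ≠ τ₂): C₂ = C_in[1 − (τ₁ e^(−t/τ₁) − τ₂ e^(−t/τ₂))/(τ₁ − τ₂)].
At t = 58.6: e^(−t/τ₁) = 0.12520, e^(−t/τ₂) = 0.22678.
C₂ = 1.94·[1 − (28.202·0.12520 − 39.494·0.22678)/(-11.292)] = 1.94·0.51951 = 1.0078 g/L.

1.01 g/L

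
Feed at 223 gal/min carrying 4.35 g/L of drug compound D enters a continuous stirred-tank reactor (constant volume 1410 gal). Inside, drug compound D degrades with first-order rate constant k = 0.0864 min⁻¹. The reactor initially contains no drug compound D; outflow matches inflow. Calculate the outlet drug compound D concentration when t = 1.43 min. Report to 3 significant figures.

0.830 g/L

Species balance: V dC/dt = Q C_in − Q C − k V C.
dC/dt = (Q/V) C_in − (Q/V + k) C; effective rate a = Q/V + k = 0.15816 + 0.0864 = 0.24456 min⁻¹.
C_ss = Q C_in/(Q + kV) = 2.8132 g/L; C(t) = C_ss + (C₀ − C_ss) e^(−a t).
C(1.43) = 2.8132 + (-2.8132)·e^(−0.24456·1.43) = 2.8132 + (-2.8132)·0.70489 = 0.83020 g/L.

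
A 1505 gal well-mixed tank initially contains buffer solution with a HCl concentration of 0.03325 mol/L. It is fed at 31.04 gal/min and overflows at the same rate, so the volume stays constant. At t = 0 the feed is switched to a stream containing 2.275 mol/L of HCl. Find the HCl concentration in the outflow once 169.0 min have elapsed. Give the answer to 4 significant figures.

Mass balance on the solute (V constant): V dC/dt = Q(C_in − C).
Rewrite as dC/dt + C/τ = C_in/τ, τ = V/Q = 48.4858 min.
This is linear first-order; C(t) = C_in + (C₀ − C_in) e^(−t/τ).
C(169.0) = 2.275 + (0.03325 − 2.275)·e^(−169.0/48.4858) = 2.275 + (-2.24175)·0.0306368 = 2.20632 mol/L.

2.206 mol/L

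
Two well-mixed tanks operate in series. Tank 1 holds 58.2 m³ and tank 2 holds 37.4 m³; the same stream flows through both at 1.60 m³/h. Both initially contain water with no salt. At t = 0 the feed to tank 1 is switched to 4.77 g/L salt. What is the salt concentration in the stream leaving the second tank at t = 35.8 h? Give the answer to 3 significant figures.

1.64 g/L

Species balance on tank i: dCᵢ/dt = (Cᵢ₋₁ − Cᵢ)/τᵢ with τᵢ = Vᵢ/Q.
τ₁ = 58.2/1.60 = 36.375 h; τ₂ = 37.4/1.60 = 23.375 h.
Tank 1: C₁ = C_in(1 − e^(−t/τ₁)). Tank 2 (τ₁ ≠ τ₂): C₂ = C_in[1 − (τ₁ e^(−t/τ₁) − τ₂ e^(−t/τ₂))/(τ₁ − τ₂)].
At t = 35.8: e^(−t/τ₁) = 0.37374, e^(−t/τ₂) = 0.21620.
C₂ = 4.77·[1 − (36.375·0.37374 − 23.375·0.21620)/(13.000)] = 4.77·0.34299 = 1.6361 g/L.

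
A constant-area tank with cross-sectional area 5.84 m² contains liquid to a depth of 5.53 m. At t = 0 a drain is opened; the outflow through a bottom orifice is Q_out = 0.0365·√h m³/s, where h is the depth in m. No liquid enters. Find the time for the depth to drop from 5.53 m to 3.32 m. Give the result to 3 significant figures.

169 s

Volume balance on the tank: A dh/dt = −0.0365 √h.
Separate and integrate: 2(√h − √h₀) = −(0.0365/A) t.
t = 2A(√h₀ − √h)/0.0365 = 2·5.84·(√5.53 − √3.32)/0.0365
  = 11.680 × (2.3516 − 1.8221) / 0.0365 = 169.44 s.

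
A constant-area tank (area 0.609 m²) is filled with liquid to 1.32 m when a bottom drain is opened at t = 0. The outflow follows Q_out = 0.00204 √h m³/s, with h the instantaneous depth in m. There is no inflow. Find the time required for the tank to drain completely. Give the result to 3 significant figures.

With no inflow, A dh/dt = −0.00204 √h.
Separate and integrate: 2(√h − √h₀) = −(0.00204/A) t.
Set h = 0: 2√h₀ = (0.00204/A) t_empty ⇒ t_empty = 2A√h₀/0.00204.
t_empty = 2·0.609·√1.32/0.00204 = 1.2180·1.1489/0.00204 = 685.97 s.

686 s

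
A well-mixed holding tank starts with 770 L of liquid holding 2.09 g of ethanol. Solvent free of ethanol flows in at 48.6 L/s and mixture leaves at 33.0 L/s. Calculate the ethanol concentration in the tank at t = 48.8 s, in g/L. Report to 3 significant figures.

0.000319 g/L

Total volume: dV/dt = Q_in − Q_out = 15.600 L/s, so V(t) = 770 + 15.600 t and V(48.8) = 1531.3 L.
Solute balance: dm/dt = 0 − Q_out C = −Q_out m/V(t).
dm/m = −Q_out dt/(V₀ + 15.600 t); integrating gives ln(m/m₀) = −(Q_out/(Q_in−Q_out)) ln(V/V₀).
m = m₀ (V₀/V)^(Q_out/(Q_in−Q_out)) = 2.09 × (770/1531.3)^(2.1154) = 0.48817 g.
C = m/V = 0.48817/1531.3 = 0.00031880 g/L.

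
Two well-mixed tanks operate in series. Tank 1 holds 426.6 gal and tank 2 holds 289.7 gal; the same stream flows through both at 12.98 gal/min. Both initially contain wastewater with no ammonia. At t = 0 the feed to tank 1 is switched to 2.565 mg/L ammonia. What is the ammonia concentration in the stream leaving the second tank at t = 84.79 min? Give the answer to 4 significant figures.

2.081 mg/L

Time constants: τᵢ = Vᵢ/Q for each well-mixed tank.
τ₁ = 426.6/12.98 = 32.8659 min; τ₂ = 289.7/12.98 = 22.3190 min.
Tank 1: C₁ = C_in(1 − e^(−t/τ₁)). Tank 2 (τ₁ ≠ τ₂): C₂ = C_in[1 − (τ₁ e^(−t/τ₁) − τ₂ e^(−t/τ₂))/(τ₁ − τ₂)].
At t = 84.79: e^(−t/τ₁) = 0.0757836, e^(−t/τ₂) = 0.0223929.
C₂ = 2.565·[1 − (32.8659·0.0757836 − 22.3190·0.0223929)/(10.5470)] = 2.565·0.811234 = 2.08082 mg/L.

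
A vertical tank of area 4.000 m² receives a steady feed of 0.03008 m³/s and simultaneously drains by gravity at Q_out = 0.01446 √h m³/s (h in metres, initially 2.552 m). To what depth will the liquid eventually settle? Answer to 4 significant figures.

Unsteady balance on liquid volume: A dh/dt = Q_in − 0.01446 √h. At steady state dh/dt = 0:
Q_in = 0.01446 √h_ss ⇒ √h_ss = 0.03008/0.01446 = 2.08022.
h_ss = 2.08022² = 4.32732 m. (Since h₀ = 2.552 m < h_ss, the level will rise toward this value.)

4.327 m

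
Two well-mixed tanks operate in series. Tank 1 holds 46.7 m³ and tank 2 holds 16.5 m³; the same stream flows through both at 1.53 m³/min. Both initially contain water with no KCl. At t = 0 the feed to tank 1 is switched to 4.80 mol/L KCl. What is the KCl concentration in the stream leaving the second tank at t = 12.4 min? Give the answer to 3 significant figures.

Species balance on tank i: dCᵢ/dt = (Cᵢ₋₁ − Cᵢ)/τᵢ with τᵢ = Vᵢ/Q.
τ₁ = 46.7/1.53 = 30.523 min; τ₂ = 16.5/1.53 = 10.784 min.
Solving the cascade with C₁(0)=C₂(0)=0 gives C₂(t) = C_in[1 − (τ₁ e^(−t/τ₁) − τ₂ e^(−t/τ₂))/(τ₁ − τ₂)].
At t = 12.4: e^(−t/τ₁) = 0.66614, e^(−t/τ₂) = 0.31669.
C₂ = 4.80·[1 − (30.523·0.66614 − 10.784·0.31669)/(19.739)] = 4.80·0.14293 = 0.68609 mol/L.

0.686 mol/L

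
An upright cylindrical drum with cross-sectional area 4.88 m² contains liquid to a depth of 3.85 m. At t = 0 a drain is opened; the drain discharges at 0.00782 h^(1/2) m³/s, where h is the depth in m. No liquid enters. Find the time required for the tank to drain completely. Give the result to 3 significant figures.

Volume balance on the tank: A dh/dt = −0.00782 √h.
∫ h^(−1/2) dh = −(0.00782/A) ∫ dt, giving 2√h = 2√h₀ − (0.00782/A) t.
Tank is empty when √h = 0: t_empty = 2A√h₀/0.00782.
t_empty = 2·4.88·√3.85/0.00782 = 9.7600·1.9621/0.00782 = 2448.9 s.

2450 s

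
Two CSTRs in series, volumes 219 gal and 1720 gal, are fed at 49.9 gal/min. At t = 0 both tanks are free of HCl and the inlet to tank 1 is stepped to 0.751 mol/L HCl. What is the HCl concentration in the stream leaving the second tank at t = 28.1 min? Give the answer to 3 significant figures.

Species balance on tank i: dCᵢ/dt = (Cᵢ₋₁ − Cᵢ)/τᵢ with τᵢ = Vᵢ/Q.
τ₁ = 219/49.9 = 4.3888 min; τ₂ = 1720/49.9 = 34.469 min.
Tank 1: C₁ = C_in(1 − e^(−t/τ₁)). Tank 2 (τ₁ ≠ τ₂): C₂ = C_in[1 − (τ₁ e^(−t/τ₁) − τ₂ e^(−t/τ₂))/(τ₁ − τ₂)].
At t = 28.1: e^(−t/τ₁) = 0.0016571, e^(−t/τ₂) = 0.44254.
C₂ = 0.751·[1 − (4.3888·0.0016571 − 34.469·0.44254)/(-30.080)] = 0.751·0.49314 = 0.37034 mol/L.

0.370 mol/L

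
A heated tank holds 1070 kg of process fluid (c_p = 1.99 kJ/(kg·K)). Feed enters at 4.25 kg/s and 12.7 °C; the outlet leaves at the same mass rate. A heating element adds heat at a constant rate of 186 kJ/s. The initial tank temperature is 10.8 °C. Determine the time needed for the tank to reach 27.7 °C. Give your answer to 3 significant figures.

309 s

M c_p dT/dt = ṁ c_p (T_in − T) + Q̇.
τ = M/ṁ = 251.76 s; T_ss = T_in + Q̇/(ṁ c_p) = 34.692 °C.
T(t) = T_ss + (T₀ − T_ss) e^(−t/τ). Set T = 27.7:
e^(−t/τ) = (27.7 − 34.692)/(10.8 − 34.692) = 0.29266
t = −251.76 · ln(0.29266) = 309.35 s.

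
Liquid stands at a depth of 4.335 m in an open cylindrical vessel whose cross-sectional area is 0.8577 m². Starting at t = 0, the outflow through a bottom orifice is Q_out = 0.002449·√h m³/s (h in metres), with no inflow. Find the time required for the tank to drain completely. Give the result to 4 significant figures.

1458 s

Volume balance on the tank: A dh/dt = −0.002449 √h.
Separate and integrate: 2(√h − √h₀) = −(0.002449/A) t.
Set h = 0: 2√h₀ = (0.002449/A) t_empty ⇒ t_empty = 2A√h₀/0.002449.
t_empty = 2·0.8577·√4.335/0.002449 = 1.71540·2.08207/0.002449 = 1458.38 s.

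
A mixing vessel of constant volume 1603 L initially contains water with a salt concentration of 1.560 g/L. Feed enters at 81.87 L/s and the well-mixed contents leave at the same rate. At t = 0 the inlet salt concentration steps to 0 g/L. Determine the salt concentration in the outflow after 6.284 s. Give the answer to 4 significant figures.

Mass balance on the solute (V constant): V dC/dt = Q(C_in − C).
Time constant τ = V/Q = 1603/81.87 = 19.5798 s.
Solution: C(t) = C_in + (C₀ − C_in) e^(−t/τ).
C(6.284) = 0 + (1.560 − 0)·e^(−6.284/19.5798) = 0 + (1.56000)·0.725465 = 1.13173 g/L.

1.132 g/L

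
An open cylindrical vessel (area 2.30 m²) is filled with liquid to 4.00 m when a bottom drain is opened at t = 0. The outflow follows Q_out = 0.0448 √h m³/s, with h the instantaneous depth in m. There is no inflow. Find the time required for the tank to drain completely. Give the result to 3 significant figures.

A dh/dt = −Q_out = −0.0448 √h.
This is separable: 2 d(√h)/dt = −0.0448/A, so √h = √h₀ − (0.0448/(2A)) t.
Tank is empty when √h = 0: t_empty = 2A√h₀/0.0448.
t_empty = 2·2.30·√4.00/0.0448 = 4.6000·2.0000/0.0448 = 205.36 s.

205 s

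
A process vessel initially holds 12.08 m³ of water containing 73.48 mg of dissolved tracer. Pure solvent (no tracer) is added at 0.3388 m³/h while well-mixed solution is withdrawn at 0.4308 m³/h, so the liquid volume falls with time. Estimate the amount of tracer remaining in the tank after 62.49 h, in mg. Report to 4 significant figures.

Let m(t) be the amount of tracer. Volume: V(t) = V₀ + (Q_in − Q_out) t = 12.08 − 0.0920000 t; V(62.49) = 6.33092 m³.
No tracer enters, so dm/dt = −Q_out · (m/V).
dm/m = −Q_out dt/(V₀ − 0.0920000 t); integrating gives ln(m/m₀) = −(Q_out/(Q_in−Q_out)) ln(V/V₀).
m = m₀ (V₀/V)^(Q_out/(Q_in−Q_out)) = 73.48 × (12.08/6.33092)^(-4.68261) = 3.56639 mg.

3.566 mg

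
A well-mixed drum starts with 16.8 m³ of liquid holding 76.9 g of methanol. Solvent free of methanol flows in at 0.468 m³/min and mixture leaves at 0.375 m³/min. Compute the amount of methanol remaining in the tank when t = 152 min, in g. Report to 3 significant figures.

Let m(t) be the amount of methanol. Volume: V(t) = V₀ + (Q_in − Q_out) t = 16.8 + 0.093000 t; V(152) = 30.936 m³.
Species balance (pure solvent in): dm/dt = −Q_out · m/V(t).
Separate: dm/m = −Q_out dt/V(t) ⇒ ln(m/m₀) = −(Q_out/(Q_in−Q_out)) ln(V/V₀).
m = m₀ (V₀/V)^(Q_out/(Q_in−Q_out)) = 76.9 × (16.8/30.936)^(4.0323) = 6.5577 g.

6.56 g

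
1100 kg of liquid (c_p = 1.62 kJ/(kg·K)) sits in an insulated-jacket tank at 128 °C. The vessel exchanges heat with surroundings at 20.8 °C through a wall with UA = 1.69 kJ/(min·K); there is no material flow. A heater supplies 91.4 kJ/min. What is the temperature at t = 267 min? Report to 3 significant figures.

M c_p dT/dt = −UA(T − T_amb) + Q̇.
dT/dt = (T_ss − T)/τ with T_ss = T_amb + Q̇/UA = 20.8 + 91.4/1.69 = 74.883 °C, τ = M c_p/UA = 1100·1.62/1.69 = 1054.4 min.
This is linear first-order; T(t) = T_ss + (T₀ − T_ss) e^(−t/τ).
T(267) = 74.883 + (53.117)·0.77630 = 116.12 °C.

116 °C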